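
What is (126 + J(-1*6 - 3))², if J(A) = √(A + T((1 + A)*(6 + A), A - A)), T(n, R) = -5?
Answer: (126 + I*√14)² ≈ 15862.0 + 942.9*I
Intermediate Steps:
J(A) = √(-5 + A) (J(A) = √(A - 5) = √(-5 + A))
(126 + J(-1*6 - 3))² = (126 + √(-5 + (-1*6 - 3)))² = (126 + √(-5 + (-6 - 3)))² = (126 + √(-5 - 9))² = (126 + √(-14))² = (126 + I*√14)²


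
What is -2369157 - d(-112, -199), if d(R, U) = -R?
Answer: -2369269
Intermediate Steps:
-2369157 - d(-112, -199) = -2369157 - (-1)*(-112) = -2369157 - 1*112 = -2369157 - 112 = -2369269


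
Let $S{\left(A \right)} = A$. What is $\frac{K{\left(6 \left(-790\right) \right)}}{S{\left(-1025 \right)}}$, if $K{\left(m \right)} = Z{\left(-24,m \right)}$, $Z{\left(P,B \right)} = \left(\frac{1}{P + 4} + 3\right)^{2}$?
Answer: $- \frac{3481}{410000} \approx -0.0084902$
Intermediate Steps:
$Z{\left(P,B \right)} = \left(3 + \frac{1}{4 + P}\right)^{2}$ ($Z{\left(P,B \right)} = \left(\frac{1}{4 + P} + 3\right)^{2} = \left(3 + \frac{1}{4 + P}\right)^{2}$)
$K{\left(m \right)} = \frac{3481}{400}$ ($K{\left(m \right)} = \frac{\left(13 + 3 \left(-24\right)\right)^{2}}{\left(4 - 24\right)^{2}} = \frac{\left(13 - 72\right)^{2}}{400} = \frac{\left(-59\right)^{2}}{400} = \frac{1}{400} \cdot 3481 = \frac{3481}{400}$)
$\frac{K{\left(6 \left(-790\right) \right)}}{S{\left(-1025 \right)}} = \frac{3481}{400 \left(-1025\right)} = \frac{3481}{400} \left(- \frac{1}{1025}\right) = - \frac{3481}{410000}$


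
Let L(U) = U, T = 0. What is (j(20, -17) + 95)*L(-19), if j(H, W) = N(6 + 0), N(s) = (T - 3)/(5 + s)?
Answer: -19798/11 ≈ -1799.8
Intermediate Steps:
N(s) = -3/(5 + s) (N(s) = (0 - 3)/(5 + s) = -3/(5 + s))
j(H, W) = -3/11 (j(H, W) = -3/(5 + (6 + 0)) = -3/(5 + 6) = -3/11)
(j(20, -17) + 95)*L(-19) = (-3/11 + 95)*(-19) = (1042/11)*(-19) = -19798/11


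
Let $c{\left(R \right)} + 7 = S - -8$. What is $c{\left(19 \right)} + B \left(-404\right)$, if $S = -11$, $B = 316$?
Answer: $-127674$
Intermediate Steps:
$c{\left(R \right)} = -10$ ($c{\left(R \right)} = -7 - 3 = -10$)
$c{\left(19 \right)} + B \left(-404\right) = -10 + 316 \left(-404\right) = -10 - 127664 = -127674$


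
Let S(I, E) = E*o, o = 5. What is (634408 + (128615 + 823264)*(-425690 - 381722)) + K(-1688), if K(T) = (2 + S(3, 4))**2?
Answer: -768557892256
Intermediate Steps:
S(I, E) = 5*E (S(I, E) = E*5 = 5*E)
K(T) = 484 (K(T) = (2 + 5*4)**2 = (2 + 20)**2 = 22**2 = 484)
(634408 + (128615 + 823264)*(-425690 - 381722)) + K(-1688) = (634408 + (128615 + 823264)*(-425690 - 381722)) + 484 = (634408 + 951879*(-807412)) + 484 = (634408 - 768558527148) + 484 = -768557892740 + 484 = -768557892256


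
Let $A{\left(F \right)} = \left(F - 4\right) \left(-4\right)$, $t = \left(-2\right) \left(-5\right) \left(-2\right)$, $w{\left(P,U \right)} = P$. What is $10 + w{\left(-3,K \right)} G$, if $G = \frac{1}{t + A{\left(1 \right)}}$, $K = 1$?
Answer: $\frac{83}{8} \approx 10.375$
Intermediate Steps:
$t = -20$ ($t = 10 \left(-2\right) = -20$)
$A{\left(F \right)} = 16 - 4 F$ ($A{\left(F \right)} = \left(-4 + F\right) \left(-4\right) = 16 - 4 F$)
$G = - \frac{1}{8}$ ($G = \frac{1}{-20 + \left(16 - 4\right)} = \frac{1}{-20 + 12} = \frac{1}{-8} = - \frac{1}{8} \approx -0.125$)
$10 + w{\left(-3,K \right)} G = 10 - - \frac{3}{8} = 10 + \frac{3}{8} = \frac{83}{8}$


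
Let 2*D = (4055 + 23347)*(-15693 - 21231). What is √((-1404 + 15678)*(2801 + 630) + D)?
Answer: 3*I*√50769070 ≈ 21376.0*I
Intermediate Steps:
D = -505895724 (D = ((4055 + 23347)*(-15693 - 21231))/2 = (27402*(-36924))/2 = (½)*(-1011791448) = -505895724)
√((-1404 + 15678)*(2801 + 630) + D) = √((-1404 + 15678)*(2801 + 630) - 505895724) = √(14274*3431 - 505895724) = √(48974094 - 505895724) = √(-456921630) = 3*I*√50769070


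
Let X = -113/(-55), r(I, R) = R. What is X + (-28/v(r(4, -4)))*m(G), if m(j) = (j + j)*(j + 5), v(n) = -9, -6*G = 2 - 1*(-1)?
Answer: -657/55 ≈ -11.945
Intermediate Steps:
G = -½ (G = -(2 - 1*(-1))/6 = -(2 + 1)/6 = -⅙*3 = -½ ≈ -0.50000)
X = 113/55 (X = -113*(-1/55) = 113/55 ≈ 2.0545)
m(j) = 2*j*(5 + j) (m(j) = (2*j)*(5 + j) = 2*j*(5 + j))
X + (-28/v(r(4, -4)))*m(G) = 113/55 + (-28/(-9))*(2*(-½)*(5 - ½)) = 113/55 + (-28*(-⅑))*(2*(-½)*(9/2)) = 113/55 + (28/9)*(-9/2) = 113/55 - 14 = -657/55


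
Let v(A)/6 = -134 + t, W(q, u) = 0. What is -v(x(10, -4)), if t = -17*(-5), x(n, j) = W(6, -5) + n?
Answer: 294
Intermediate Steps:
x(n, j) = n (x(n, j) = 0 + n = n)
t = 85
v(A) = -294 (v(A) = 6*(-134 + 85) = 6*(-49) = -294)
-v(x(10, -4)) = -1*(-294) = 294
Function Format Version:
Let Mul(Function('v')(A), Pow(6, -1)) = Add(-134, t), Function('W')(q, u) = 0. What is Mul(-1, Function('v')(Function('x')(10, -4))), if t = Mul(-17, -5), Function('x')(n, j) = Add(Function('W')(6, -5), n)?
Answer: 294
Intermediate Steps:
Function('x')(n, j) = n (Function('x')(n, j) = Add(0, n) = n)
t = 85
Function('v')(A) = -294 (Function('v')(A) = Mul(6, Add(-134, 85)) = Mul(6, -49) = -294)
Mul(-1, Function('v')(Function('x')(10, -4))) = Mul(-1, -294) = 294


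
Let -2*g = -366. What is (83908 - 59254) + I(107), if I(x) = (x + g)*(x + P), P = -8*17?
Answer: 16244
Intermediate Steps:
g = 183 (g = -½*(-366) = 183)
P = -136
I(x) = (-136 + x)*(183 + x) (I(x) = (x + 183)*(x - 136) = (183 + x)*(-136 + x) = (-136 + x)*(183 + x))
(83908 - 59254) + I(107) = (83908 - 59254) + (-24888 + 107² + 47*107) = 24654 + (-24888 + 11449 + 5029) = 24654 - 8410 = 16244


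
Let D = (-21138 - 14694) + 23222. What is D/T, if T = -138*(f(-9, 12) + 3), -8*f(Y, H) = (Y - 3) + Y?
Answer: 10088/621 ≈ 16.245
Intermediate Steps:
f(Y, H) = 3/8 - Y/4 (f(Y, H) = -((Y - 3) + Y)/8 = -((-3 + Y) + Y)/8 = -(-3 + 2*Y)/8 = 3/8 - Y/4)
T = -3105/4 (T = -138*((3/8 - ¼*(-9)) + 3) = -138*((3/8 + 9/4) + 3) = -138*(21/8 + 3) = -138*45/8 = -3105/4 ≈ -776.25)
D = -12610 (D = -35832 + 23222 = -12610)
D/T = -12610/(-3105/4) = -12610*(-4/3105) = 10088/621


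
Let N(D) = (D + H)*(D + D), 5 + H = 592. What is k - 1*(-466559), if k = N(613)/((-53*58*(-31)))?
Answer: 22230872273/47647 ≈ 4.6657e+5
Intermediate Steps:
H = 587 (H = -5 + 592 = 587)
N(D) = 2*D*(587 + D) (N(D) = (D + 587)*(D + D) = (587 + D)*(2*D) = 2*D*(587 + D))
k = 735600/47647 (k = (2*613*(587 + 613))/((-53*58*(-31))) = (2*613*1200)/((-3074*(-31))) = 1471200/95294 = 1471200*(1/95294) = 735600/47647 ≈ 15.439)
k - 1*(-466559) = 735600/47647 - 1*(-466559) = 735600/47647 + 466559 = 22230872273/47647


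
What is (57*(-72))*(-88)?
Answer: 361152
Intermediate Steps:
(57*(-72))*(-88) = -4104*(-88) = 361152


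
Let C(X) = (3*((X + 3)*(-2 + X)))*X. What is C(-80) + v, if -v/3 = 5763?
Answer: -1532649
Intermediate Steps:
v = -17289 (v = -3*5763 = -17289)
C(X) = 3*X*(-2 + X)*(3 + X) (C(X) = (3*((3 + X)*(-2 + X)))*X = (3*((-2 + X)*(3 + X)))*X = (3*(-2 + X)*(3 + X))*X = 3*X*(-2 + X)*(3 + X))
C(-80) + v = 3*(-80)*(-6 - 80 + (-80)²) - 17289 = 3*(-80)*(-6 - 80 + 6400) - 17289 = 3*(-80)*6314 - 17289 = -1515360 - 17289 = -1532649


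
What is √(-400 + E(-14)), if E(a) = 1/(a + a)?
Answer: I*√78407/14 ≈ 20.001*I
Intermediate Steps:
E(a) = 1/(2*a)
√(-400 + E(-14)) = √(-400 + (½)/(-14)) = √(-400 + (½)*(-1/14)) = √(-400 - 1/28) = √(-11201/28) = I*√78407/14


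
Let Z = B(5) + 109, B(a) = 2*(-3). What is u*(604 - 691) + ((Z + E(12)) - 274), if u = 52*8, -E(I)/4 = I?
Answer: -36411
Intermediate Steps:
E(I) = -4*I
B(a) = -6
Z = 103 (Z = -6 + 109 = 103)
u = 416
u*(604 - 691) + ((Z + E(12)) - 274) = 416*(604 - 691) + ((103 - 4*12) - 274) = 416*(-87) + ((103 - 48) - 274) = -36192 + (55 - 274) = -36192 - 219 = -36411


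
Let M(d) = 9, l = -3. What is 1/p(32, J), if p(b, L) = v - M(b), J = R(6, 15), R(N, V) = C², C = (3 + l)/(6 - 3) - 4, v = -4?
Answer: -1/13 ≈ -0.076923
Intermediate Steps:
C = -4 (C = (3 - 3)/(6 - 3) - 4 = 0/3 - 4 = 0*(⅓) - 4 = 0 - 4 = -4)
R(N, V) = 16 (R(N, V) = (-4)² = 16)
J = 16
p(b, L) = -13 (p(b, L) = -4 - 1*9 = -4 - 9 = -13)
1/p(32, J) = 1/(-13) = -1/13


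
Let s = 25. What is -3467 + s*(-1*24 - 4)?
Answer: -4167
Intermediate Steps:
-3467 + s*(-1*24 - 4) = -3467 + 25*(-1*24 - 4) = -3467 + 25*(-24 - 4) = -3467 + 25*(-28) = -3467 - 700 = -4167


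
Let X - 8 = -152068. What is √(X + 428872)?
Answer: 2*√69203 ≈ 526.13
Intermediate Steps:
X = -152060 (X = 8 - 152068 = -152060)
√(X + 428872) = √(-152060 + 428872) = √276812 = 2*√69203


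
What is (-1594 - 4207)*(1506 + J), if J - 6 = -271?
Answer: -7199041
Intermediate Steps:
J = -265 (J = 6 - 271 = -265)
(-1594 - 4207)*(1506 + J) = (-1594 - 4207)*(1506 - 265) = -5801*1241 = -7199041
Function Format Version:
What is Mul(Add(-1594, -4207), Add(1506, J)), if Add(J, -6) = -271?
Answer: -7199041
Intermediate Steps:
J = -265 (J = Add(6, -271) = -265)
Mul(Add(-1594, -4207), Add(1506, J)) = Mul(Add(-1594, -4207), Add(1506, -265)) = Mul(-5801, 1241) = -7199041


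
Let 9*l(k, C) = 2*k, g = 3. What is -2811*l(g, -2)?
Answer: -1874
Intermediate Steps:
l(k, C) = 2*k/9 (l(k, C) = (2*k)/9 = 2*k/9)
-2811*l(g, -2) = -1874*3/3 = -2811*2/3 = -1874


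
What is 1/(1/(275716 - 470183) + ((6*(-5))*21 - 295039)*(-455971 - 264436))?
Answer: 194467/41421863294973160 ≈ 4.6948e-12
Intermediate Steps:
1/(1/(275716 - 470183) + ((6*(-5))*21 - 295039)*(-455971 - 264436)) = 1/(1/(-194467) + (-30*21 - 295039)*(-720407)) = 1/(-1/194467 + (-630 - 295039)*(-720407)) = 1/(-1/194467 - 295669*(-720407)) = 1/(-1/194467 + 213002017283) = 1/(41421863294973160/194467) = 194467/41421863294973160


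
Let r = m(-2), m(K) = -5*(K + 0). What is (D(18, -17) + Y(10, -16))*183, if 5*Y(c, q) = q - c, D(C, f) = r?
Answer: 4392/5 ≈ 878.40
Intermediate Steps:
m(K) = -5*K
r = 10 (r = -5*(-2) = 10)
D(C, f) = 10
Y(c, q) = -c/5 + q/5 (Y(c, q) = (q - c)/5 = -c/5 + q/5)
(D(18, -17) + Y(10, -16))*183 = (10 + (-1/5*10 + (1/5)*(-16)))*183 = (10 + (-2 - 16/5))*183 = (10 - 26/5)*183 = (24/5)*183 = 4392/5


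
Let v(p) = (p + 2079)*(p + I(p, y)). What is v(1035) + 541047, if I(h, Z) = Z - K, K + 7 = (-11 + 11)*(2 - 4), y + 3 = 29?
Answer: 3866799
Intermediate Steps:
y = 26 (y = -3 + 29 = 26)
K = -7 (K = -7 + (-11 + 11)*(2 - 4) = -7 + 0*(-2) = -7 + 0 = -7)
I(h, Z) = 7 + Z (I(h, Z) = Z - 1*(-7) = Z + 7 = 7 + Z)
v(p) = (33 + p)*(2079 + p) (v(p) = (p + 2079)*(p + (7 + 26)) = (2079 + p)*(p + 33) = (2079 + p)*(33 + p) = (33 + p)*(2079 + p))
v(1035) + 541047 = (68607 + 1035² + 2112*1035) + 541047 = (68607 + 1071225 + 2185920) + 541047 = 3325752 + 541047 = 3866799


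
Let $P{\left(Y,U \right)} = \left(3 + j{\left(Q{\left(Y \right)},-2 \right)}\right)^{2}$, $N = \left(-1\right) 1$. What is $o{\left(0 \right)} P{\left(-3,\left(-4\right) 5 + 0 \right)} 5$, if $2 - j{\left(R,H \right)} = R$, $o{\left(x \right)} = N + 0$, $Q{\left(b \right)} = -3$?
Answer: $-320$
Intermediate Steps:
$N = -1$
$o{\left(x \right)} = -1$ ($o{\left(x \right)} = -1 + 0 = -1$)
$j{\left(R,H \right)} = 2 - R$
$P{\left(Y,U \right)} = 64$ ($P{\left(Y,U \right)} = \left(3 + \left(2 - -3\right)\right)^{2} = \left(3 + \left(2 + 3\right)\right)^{2} = \left(3 + 5\right)^{2} = 8^{2} = 64$)
$o{\left(0 \right)} P{\left(-3,\left(-4\right) 5 + 0 \right)} 5 = \left(-1\right) 64 \cdot 5 = \left(-64\right) 5 = -320$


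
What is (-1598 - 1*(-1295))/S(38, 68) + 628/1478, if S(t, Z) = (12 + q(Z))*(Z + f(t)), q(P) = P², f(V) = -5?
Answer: 30495145/71946084 ≈ 0.42386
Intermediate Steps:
S(t, Z) = (-5 + Z)*(12 + Z²) (S(t, Z) = (12 + Z²)*(Z - 5) = (12 + Z²)*(-5 + Z) = (-5 + Z)*(12 + Z²))
(-1598 - 1*(-1295))/S(38, 68) + 628/1478 = (-1598 - 1*(-1295))/(-60 + 68³ - 5*68² + 12*68) + 628/1478 = (-1598 + 1295)/(-60 + 314432 - 5*4624 + 816) + 628*(1/1478) = -303/(-60 + 314432 - 23120 + 816) + 314/739 = -303/292068 + 314/739 = -303*1/292068 + 314/739 = -101/97356 + 314/739 = 30495145/71946084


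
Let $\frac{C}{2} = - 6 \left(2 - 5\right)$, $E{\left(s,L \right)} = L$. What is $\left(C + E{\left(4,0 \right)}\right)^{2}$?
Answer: $1296$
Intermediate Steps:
$C = 36$ ($C = 2 \left(- 6 \left(2 - 5\right)\right) = 2 \left(\left(-6\right) \left(-3\right)\right) = 2 \cdot 18 = 36$)
$\left(C + E{\left(4,0 \right)}\right)^{2} = \left(36 + 0\right)^{2} = 36^{2} = 1296$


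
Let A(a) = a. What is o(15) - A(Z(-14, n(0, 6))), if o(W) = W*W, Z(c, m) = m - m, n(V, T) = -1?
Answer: 225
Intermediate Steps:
Z(c, m) = 0
o(W) = W**2
o(15) - A(Z(-14, n(0, 6))) = 15**2 - 1*0 = 225 + 0 = 225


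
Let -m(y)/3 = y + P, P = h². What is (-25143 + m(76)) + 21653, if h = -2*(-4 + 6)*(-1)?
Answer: -3766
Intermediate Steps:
h = 4 (h = -2*2*(-1) = -4*(-1) = 4)
P = 16 (P = 4² = 16)
m(y) = -48 - 3*y (m(y) = -3*(y + 16) = -3*(16 + y) = -48 - 3*y)
(-25143 + m(76)) + 21653 = (-25143 + (-48 - 3*76)) + 21653 = (-25143 + (-48 - 228)) + 21653 = (-25143 - 276) + 21653 = -25419 + 21653 = -3766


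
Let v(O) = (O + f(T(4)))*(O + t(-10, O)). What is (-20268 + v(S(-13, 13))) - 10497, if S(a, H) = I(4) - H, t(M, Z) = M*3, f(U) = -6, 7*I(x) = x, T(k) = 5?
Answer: -1469172/49 ≈ -29983.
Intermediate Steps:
I(x) = x/7
t(M, Z) = 3*M
S(a, H) = 4/7 - H (S(a, H) = (⅐)*4 - H = 4/7 - H)
v(O) = (-30 + O)*(-6 + O) (v(O) = (O - 6)*(O + 3*(-10)) = (-6 + O)*(O - 30) = (-6 + O)*(-30 + O) = (-30 + O)*(-6 + O))
(-20268 + v(S(-13, 13))) - 10497 = (-20268 + (180 + (4/7 - 1*13)² - 36*(4/7 - 1*13))) - 10497 = (-20268 + (180 + (4/7 - 13)² - 36*(4/7 - 13))) - 10497 = (-20268 + (180 + (-87/7)² - 36*(-87/7))) - 10497 = (-20268 + (180 + 7569/49 + 3132/7)) - 10497 = (-20268 + 38313/49) - 10497 = -954819/49 - 10497 = -1469172/49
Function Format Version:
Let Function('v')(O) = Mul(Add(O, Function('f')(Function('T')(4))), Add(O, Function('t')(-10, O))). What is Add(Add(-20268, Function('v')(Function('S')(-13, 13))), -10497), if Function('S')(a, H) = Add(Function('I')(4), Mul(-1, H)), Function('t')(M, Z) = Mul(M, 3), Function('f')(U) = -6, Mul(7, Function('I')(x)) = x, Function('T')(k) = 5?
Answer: Rational(-1469172, 49) ≈ -29983.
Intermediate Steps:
Function('I')(x) = Mul(Rational(1, 7), x)
Function('t')(M, Z) = Mul(3, M)
Function('S')(a, H) = Add(Rational(4, 7), Mul(-1, H)) (Function('S')(a, H) = Add(Mul(Rational(1, 7), 4), Mul(-1, H)) = Add(Rational(4, 7), Mul(-1, H)))
Function('v')(O) = Mul(Add(-30, O), Add(-6, O)) (Function('v')(O) = Mul(Add(O, -6), Add(O, Mul(3, -10))) = Mul(Add(-6, O), Add(O, -30)) = Mul(Add(-6, O), Add(-30, O)) = Mul(Add(-30, O), Add(-6, O)))
Add(Add(-20268, Function('v')(Function('S')(-13, 13))), -10497) = Add(Add(-20268, Add(180, Pow(Add(Rational(4, 7), Mul(-1, 13)), 2), Mul(-36, Add(Rational(4, 7), Mul(-1, 13))))), -10497) = Add(Add(-20268, Add(180, Pow(Add(Rational(4, 7), -13), 2), Mul(-36, Add(Rational(4, 7), -13)))), -10497) = Add(Add(-20268, Add(180, Pow(Rational(-87, 7), 2), Mul(-36, Rational(-87, 7)))), -10497) = Add(Add(-20268, Add(180, Rational(7569, 49), Rational(3132, 7))), -10497) = Add(Add(-20268, Rational(38313, 49)), -10497) = Add(Rational(-954819, 49), -10497) = Rational(-1469172, 49)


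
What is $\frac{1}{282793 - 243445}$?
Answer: $\frac{1}{39348} \approx 2.5414 \cdot 10^{-5}$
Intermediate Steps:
$\frac{1}{282793 - 243445} = \frac{1}{39348}$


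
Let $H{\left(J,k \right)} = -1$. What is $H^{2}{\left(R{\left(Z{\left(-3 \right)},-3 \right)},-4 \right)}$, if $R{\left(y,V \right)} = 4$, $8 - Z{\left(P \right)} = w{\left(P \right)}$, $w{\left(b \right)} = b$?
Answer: $1$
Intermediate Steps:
$Z{\left(P \right)} = 8 - P$
$H^{2}{\left(R{\left(Z{\left(-3 \right)},-3 \right)},-4 \right)} = \left(-1\right)^{2} = 1$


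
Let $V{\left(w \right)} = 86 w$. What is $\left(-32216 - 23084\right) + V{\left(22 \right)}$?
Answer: $-53408$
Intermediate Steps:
$\left(-32216 - 23084\right) + V{\left(22 \right)} = \left(-32216 - 23084\right) + 86 \cdot 22 = -55300 + 1892 = -53408$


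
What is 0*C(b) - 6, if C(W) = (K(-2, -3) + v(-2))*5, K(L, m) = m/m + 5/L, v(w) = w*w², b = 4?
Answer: -6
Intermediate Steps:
v(w) = w³
K(L, m) = 1 + 5/L
C(W) = -95/2 (C(W) = ((5 - 2)/(-2) + (-2)³)*5 = (-½*3 - 8)*5 = (-3/2 - 8)*5 = -19/2*5 = -95/2)
0*C(b) - 6 = 0*(-95/2) - 6 = 0 - 6 = -6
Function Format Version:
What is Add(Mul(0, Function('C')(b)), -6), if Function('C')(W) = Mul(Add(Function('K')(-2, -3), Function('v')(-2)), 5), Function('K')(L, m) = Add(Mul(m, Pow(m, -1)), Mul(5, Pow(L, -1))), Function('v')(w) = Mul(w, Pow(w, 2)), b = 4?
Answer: -6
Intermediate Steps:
Function('v')(w) = Pow(w, 3)
Function('K')(L, m) = Add(1, Mul(5, Pow(L, -1)))
Function('C')(W) = Rational(-95, 2) (Function('C')(W) = Mul(Add(Mul(Pow(-2, -1), Add(5, -2)), Pow(-2, 3)), 5) = Mul(Add(Mul(Rational(-1, 2), 3), -8), 5) = Mul(Add(Rational(-3, 2), -8), 5) = Mul(Rational(-19, 2), 5) = Rational(-95, 2))
Add(Mul(0, Function('C')(b)), -6) = Add(Mul(0, Rational(-95, 2)), -6) = Add(0, -6) = -6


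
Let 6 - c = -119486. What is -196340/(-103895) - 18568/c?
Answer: 1076596846/620731067 ≈ 1.7344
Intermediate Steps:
c = 119492 (c = 6 - 1*(-119486) = 6 + 119486 = 119492)
-196340/(-103895) - 18568/c = -196340/(-103895) - 18568/119492 = -196340*(-1/103895) - 18568*1/119492 = 39268/20779 - 4642/29873 = 1076596846/620731067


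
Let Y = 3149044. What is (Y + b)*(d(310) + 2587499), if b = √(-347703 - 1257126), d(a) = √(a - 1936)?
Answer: (2587499 + I*√1626)*(3149044 + I*√1604829) ≈ 8.1481e+12 + 3.4049e+9*I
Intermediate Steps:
d(a) = √(-1936 + a)
b = I*√1604829 (b = √(-1604829) = I*√1604829 ≈ 1266.8*I)
(Y + b)*(d(310) + 2587499) = (3149044 + I*√1604829)*(√(-1936 + 310) + 2587499) = (3149044 + I*√1604829)*(√(-1626) + 2587499) = (3149044 + I*√1604829)*(I*√1626 + 2587499) = (3149044 + I*√1604829)*(2587499 + I*√1626) = (2587499 + I*√1626)*(3149044 + I*√1604829)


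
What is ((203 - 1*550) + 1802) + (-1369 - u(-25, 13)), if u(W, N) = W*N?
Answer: 411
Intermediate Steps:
u(W, N) = N*W
((203 - 1*550) + 1802) + (-1369 - u(-25, 13)) = ((203 - 1*550) + 1802) + (-1369 - 13*(-25)) = ((203 - 550) + 1802) + (-1369 - 1*(-325)) = (-347 + 1802) + (-1369 + 325) = 1455 - 1044 = 411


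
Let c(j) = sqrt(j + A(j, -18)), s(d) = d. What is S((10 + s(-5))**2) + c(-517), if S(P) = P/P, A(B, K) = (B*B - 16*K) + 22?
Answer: 1 + sqrt(267082) ≈ 517.80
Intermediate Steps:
A(B, K) = 22 + B**2 - 16*K (A(B, K) = (B**2 - 16*K) + 22 = 22 + B**2 - 16*K)
S(P) = 1
c(j) = sqrt(310 + j + j**2) (c(j) = sqrt(j + (22 + j**2 - 16*(-18))) = sqrt(j + (22 + j**2 + 288)) = sqrt(j + (310 + j**2)) = sqrt(310 + j + j**2))
S((10 + s(-5))**2) + c(-517) = 1 + sqrt(310 - 517 + (-517)**2) = 1 + sqrt(310 - 517 + 267289) = 1 + sqrt(267082)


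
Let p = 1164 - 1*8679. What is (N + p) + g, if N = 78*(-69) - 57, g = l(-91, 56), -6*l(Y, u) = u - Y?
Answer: -25957/2 ≈ -12979.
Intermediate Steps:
l(Y, u) = -u/6 + Y/6 (l(Y, u) = -(u - Y)/6 = -u/6 + Y/6)
g = -49/2 (g = -⅙*56 + (⅙)*(-91) = -28/3 - 91/6 = -49/2 ≈ -24.500)
N = -5439 (N = -5382 - 57 = -5439)
p = -7515 (p = 1164 - 8679 = -7515)
(N + p) + g = (-5439 - 7515) - 49/2 = -12954 - 49/2 = -25957/2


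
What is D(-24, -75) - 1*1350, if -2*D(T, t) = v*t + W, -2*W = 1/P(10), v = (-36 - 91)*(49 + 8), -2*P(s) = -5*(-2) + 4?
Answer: -7638751/28 ≈ -2.7281e+5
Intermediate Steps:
P(s) = -7 (P(s) = -(-5*(-2) + 4)/2 = -(10 + 4)/2 = -½*14 = -7)
v = -7239 (v = -127*57 = -7239)
W = 1/14 (W = -½/(-7) = -½*(-⅐) = 1/14 ≈ 0.071429)
D(T, t) = -1/28 + 7239*t/2 (D(T, t) = -(-7239*t + 1/14)/2 = -(1/14 - 7239*t)/2 = -1/28 + 7239*t/2)
D(-24, -75) - 1*1350 = (-1/28 + (7239/2)*(-75)) - 1*1350 = (-1/28 - 542925/2) - 1350 = -7600951/28 - 1350 = -7638751/28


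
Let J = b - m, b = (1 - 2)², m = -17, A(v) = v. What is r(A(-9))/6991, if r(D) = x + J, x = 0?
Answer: 18/6991 ≈ 0.0025747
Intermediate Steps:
b = 1 (b = (-1)² = 1)
J = 18 (J = 1 - 1*(-17) = 1 + 17 = 18)
r(D) = 18 (r(D) = 0 + 18 = 18)
r(A(-9))/6991 = 18/6991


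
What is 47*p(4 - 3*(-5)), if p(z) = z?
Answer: 893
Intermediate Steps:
47*p(4 - 3*(-5)) = 47*(4 - 3*(-5)) = 47*(4 + 15) = 47*19 = 893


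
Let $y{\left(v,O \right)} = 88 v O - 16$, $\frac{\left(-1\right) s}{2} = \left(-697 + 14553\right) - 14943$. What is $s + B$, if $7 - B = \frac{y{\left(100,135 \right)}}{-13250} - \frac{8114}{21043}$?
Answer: $\frac{316606066281}{139409875} \approx 2271.0$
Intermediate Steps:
$s = 2174$ ($s = - 2 \left(\left(-697 + 14553\right) - 14943\right) = - 2 \left(13856 - 14943\right) = \left(-2\right) \left(-1087\right) = 2174$)
$y{\left(v,O \right)} = -16 + 88 O v$ ($y{\left(v,O \right)} = 88 O v - 16 = -16 + 88 O v$)
$B = \frac{13528998031}{139409875}$ ($B = 7 - \left(\frac{-16 + 88 \cdot 135 \cdot 100}{-13250} - \frac{8114}{21043}\right) = 7 - \left(\left(-16 + 1188000\right) \left(- \frac{1}{13250}\right) - \frac{8114}{21043}\right) = 7 - \left(1187984 \left(- \frac{1}{13250}\right) - \frac{8114}{21043}\right) = 7 - \left(- \frac{593992}{6625} - \frac{8114}{21043}\right) = 7 - - \frac{12553128906}{139409875} = 7 + \frac{12553128906}{139409875} = \frac{13528998031}{139409875} \approx 97.045$)
$s + B = 2174 + \frac{13528998031}{139409875} = \frac{316606066281}{139409875}$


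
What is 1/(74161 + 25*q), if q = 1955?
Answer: 1/123036 ≈ 8.1277e-6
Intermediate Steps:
1/(74161 + 25*q) = 1/(74161 + 25*1955) = 1/(74161 + 48875) = 1/123036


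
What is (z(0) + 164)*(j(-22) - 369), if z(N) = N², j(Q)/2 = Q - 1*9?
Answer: -70684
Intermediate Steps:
j(Q) = -18 + 2*Q (j(Q) = 2*(Q - 1*9) = 2*(Q - 9) = 2*(-9 + Q) = -18 + 2*Q)
(z(0) + 164)*(j(-22) - 369) = (0² + 164)*((-18 + 2*(-22)) - 369) = (0 + 164)*((-18 - 44) - 369) = 164*(-62 - 369) = 164*(-431) = -70684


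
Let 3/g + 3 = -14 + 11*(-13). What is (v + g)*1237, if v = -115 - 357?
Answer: -93421951/160 ≈ -5.8389e+5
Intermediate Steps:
v = -472
g = -3/160 (g = 3/(-3 + (-14 + 11*(-13))) = 3/(-3 + (-14 - 143)) = 3/(-3 - 157) = 3/(-160) = 3*(-1/160) = -3/160 ≈ -0.018750)
(v + g)*1237 = (-472 - 3/160)*1237 = -75523/160*1237 = -93421951/160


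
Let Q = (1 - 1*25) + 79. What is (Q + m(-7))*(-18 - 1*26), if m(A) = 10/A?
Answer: -16500/7 ≈ -2357.1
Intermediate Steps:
Q = 55 (Q = (1 - 25) + 79 = -24 + 79 = 55)
(Q + m(-7))*(-18 - 1*26) = (55 + 10/(-7))*(-18 - 1*26) = (55 + 10*(-1/7))*(-18 - 26) = (55 - 10/7)*(-44) = (375/7)*(-44) = -16500/7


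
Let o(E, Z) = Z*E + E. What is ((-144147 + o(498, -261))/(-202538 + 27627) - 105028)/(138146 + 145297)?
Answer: -18370278881/49577298573 ≈ -0.37054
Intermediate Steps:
o(E, Z) = E + E*Z (o(E, Z) = E*Z + E = E + E*Z)
((-144147 + o(498, -261))/(-202538 + 27627) - 105028)/(138146 + 145297) = ((-144147 + 498*(1 - 261))/(-202538 + 27627) - 105028)/(138146 + 145297) = ((-144147 + 498*(-260))/(-174911) - 105028)/283443 = ((-144147 - 129480)*(-1/174911) - 105028)*(1/283443) = (-273627*(-1/174911) - 105028)*(1/283443) = (273627/174911 - 105028)*(1/283443) = -18370278881/174911*1/283443 = -18370278881/49577298573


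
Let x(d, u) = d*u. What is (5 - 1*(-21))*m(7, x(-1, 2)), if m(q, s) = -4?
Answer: -104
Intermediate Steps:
(5 - 1*(-21))*m(7, x(-1, 2)) = (5 - 1*(-21))*(-4) = (5 + 21)*(-4) = 26*(-4) = -104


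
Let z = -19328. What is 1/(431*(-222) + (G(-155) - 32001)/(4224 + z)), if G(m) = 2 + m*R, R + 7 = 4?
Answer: -7552/722574697 ≈ -1.0452e-5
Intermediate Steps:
R = -3 (R = -7 + 4 = -3)
G(m) = 2 - 3*m (G(m) = 2 + m*(-3) = 2 - 3*m)
1/(431*(-222) + (G(-155) - 32001)/(4224 + z)) = 1/(431*(-222) + ((2 - 3*(-155)) - 32001)/(4224 - 19328)) = 1/(-95682 + ((2 + 465) - 32001)/(-15104)) = 1/(-95682 + (467 - 32001)*(-1/15104)) = 1/(-95682 - 31534*(-1/15104)) = 1/(-95682 + 15767/7552) = 1/(-722574697/7552) = -7552/722574697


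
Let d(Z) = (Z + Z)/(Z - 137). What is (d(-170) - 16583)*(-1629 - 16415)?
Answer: 91855526204/307 ≈ 2.9920e+8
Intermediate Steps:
d(Z) = 2*Z/(-137 + Z) (d(Z) = (2*Z)/(-137 + Z) = 2*Z/(-137 + Z))
(d(-170) - 16583)*(-1629 - 16415) = (2*(-170)/(-137 - 170) - 16583)*(-1629 - 16415) = (2*(-170)/(-307) - 16583)*(-18044) = (2*(-170)*(-1/307) - 16583)*(-18044) = (340/307 - 16583)*(-18044) = -5090641/307*(-18044) = 91855526204/307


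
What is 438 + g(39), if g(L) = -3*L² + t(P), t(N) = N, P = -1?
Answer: -4126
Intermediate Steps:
g(L) = -1 - 3*L² (g(L) = -3*L² - 1 = -1 - 3*L²)
438 + g(39) = 438 + (-1 - 3*39²) = 438 + (-1 - 3*1521) = 438 + (-1 - 4563) = 438 - 4564 = -4126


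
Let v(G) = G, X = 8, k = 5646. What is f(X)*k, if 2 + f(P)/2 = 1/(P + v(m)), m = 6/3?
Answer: -107274/5 ≈ -21455.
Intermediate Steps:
m = 2 (m = 6*(1/3) = 2)
f(P) = -4 + 2/(2 + P) (f(P) = -4 + 2/(P + 2) = -4 + 2/(2 + P))
f(X)*k = (2*(-3 - 2*8)/(2 + 8))*5646 = (2*(-3 - 16)/10)*5646 = (2*(1/10)*(-19))*5646 = -19/5*5646 = -107274/5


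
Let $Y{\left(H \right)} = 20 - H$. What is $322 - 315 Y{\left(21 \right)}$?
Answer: $637$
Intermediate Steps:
$322 - 315 Y{\left(21 \right)} = 322 - 315 \left(20 - 21\right) = 322 - -315 = 322 + 315 = 637$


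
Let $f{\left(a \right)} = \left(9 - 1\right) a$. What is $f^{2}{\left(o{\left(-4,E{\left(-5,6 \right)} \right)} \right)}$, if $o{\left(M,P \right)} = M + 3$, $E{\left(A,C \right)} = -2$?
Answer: $64$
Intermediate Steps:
$o{\left(M,P \right)} = 3 + M$
$f{\left(a \right)} = 8 a$ ($f{\left(a \right)} = \left(9 - 1\right) a = 8 a$)
$f^{2}{\left(o{\left(-4,E{\left(-5,6 \right)} \right)} \right)} = \left(8 \left(3 - 4\right)\right)^{2} = \left(8 \left(-1\right)\right)^{2} = \left(-8\right)^{2} = 64$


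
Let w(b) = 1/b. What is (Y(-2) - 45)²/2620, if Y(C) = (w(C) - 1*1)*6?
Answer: 729/655 ≈ 1.1130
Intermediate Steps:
w(b) = 1/b
Y(C) = -6 + 6/C (Y(C) = (1/C - 1*1)*6 = (1/C - 1)*6 = (-1 + 1/C)*6 = -6 + 6/C)
(Y(-2) - 45)²/2620 = ((-6 + 6/(-2)) - 45)²/2620 = ((-6 + 6*(-½)) - 45)²*(1/2620) = ((-6 - 3) - 45)²*(1/2620) = (-9 - 45)²*(1/2620) = (-54)²*(1/2620) = 2916*(1/2620) = 729/655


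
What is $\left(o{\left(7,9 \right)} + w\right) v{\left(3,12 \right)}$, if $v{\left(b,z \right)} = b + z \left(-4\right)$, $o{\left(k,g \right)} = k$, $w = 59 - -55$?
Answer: $-5445$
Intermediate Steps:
$w = 114$ ($w = 59 + 55 = 114$)
$v{\left(b,z \right)} = b - 4 z$
$\left(o{\left(7,9 \right)} + w\right) v{\left(3,12 \right)} = \left(7 + 114\right) \left(3 - 48\right) = 121 \left(3 - 48\right) = 121 \left(-45\right) = -5445$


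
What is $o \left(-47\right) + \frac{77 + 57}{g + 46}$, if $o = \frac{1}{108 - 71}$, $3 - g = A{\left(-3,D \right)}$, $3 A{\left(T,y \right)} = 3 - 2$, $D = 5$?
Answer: $\frac{4006}{2701} \approx 1.4832$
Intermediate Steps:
$A{\left(T,y \right)} = \frac{1}{3}$ ($A{\left(T,y \right)} = \frac{3 - 2}{3} = \frac{1}{3} \cdot 1 = \frac{1}{3}$)
$g = \frac{8}{3}$ ($g = 3 - \frac{1}{3} = \frac{8}{3} \approx 2.6667$)
$o = \frac{1}{37} \approx 0.027027$
$o \left(-47\right) + \frac{77 + 57}{g + 46} = \frac{1}{37} \left(-47\right) + \frac{77 + 57}{\frac{8}{3} + 46} = - \frac{47}{37} + \frac{134}{\frac{146}{3}} = - \frac{47}{37} + 134 \cdot \frac{3}{146} = - \frac{47}{37} + \frac{201}{73} = \frac{4006}{2701}$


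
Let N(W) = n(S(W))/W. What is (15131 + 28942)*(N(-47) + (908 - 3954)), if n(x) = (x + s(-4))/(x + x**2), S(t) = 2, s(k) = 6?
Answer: -6309637590/47 ≈ -1.3425e+8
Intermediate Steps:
n(x) = (6 + x)/(x + x**2) (n(x) = (x + 6)/(x + x**2) = (6 + x)/(x + x**2))
N(W) = 4/(3*W) (N(W) = ((6 + 2)/(2*(1 + 2)))/W = ((1/2)*8/3)/W = ((1/2)*(1/3)*8)/W = 4/(3*W))
(15131 + 28942)*(N(-47) + (908 - 3954)) = (15131 + 28942)*((4/3)/(-47) + (908 - 3954)) = 44073*((4/3)*(-1/47) - 3046) = 44073*(-4/141 - 3046) = 44073*(-429490/141) = -6309637590/47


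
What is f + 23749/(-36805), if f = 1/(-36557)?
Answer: -51072294/79145905 ≈ -0.64529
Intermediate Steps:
f = -1/36557 ≈ -2.7355e-5
f + 23749/(-36805) = -1/36557 + 23749/(-36805) = -1/36557 + 23749*(-1/36805) = -1/36557 - 1397/2165 = -51072294/79145905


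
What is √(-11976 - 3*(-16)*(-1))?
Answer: 6*I*√334 ≈ 109.65*I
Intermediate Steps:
√(-11976 - 3*(-16)*(-1)) = √(-11976 + 48*(-1)) = √(-11976 - 48) = √(-12024) = 6*I*√334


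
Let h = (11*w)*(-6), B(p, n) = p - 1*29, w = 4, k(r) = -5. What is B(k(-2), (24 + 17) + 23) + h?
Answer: -298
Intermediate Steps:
B(p, n) = -29 + p (B(p, n) = p - 29 = -29 + p)
h = -264 (h = (11*4)*(-6) = 44*(-6) = -264)
B(k(-2), (24 + 17) + 23) + h = (-29 - 5) - 264 = -34 - 264 = -298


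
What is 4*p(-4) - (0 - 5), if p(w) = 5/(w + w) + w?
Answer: -27/2 ≈ -13.500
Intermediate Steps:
p(w) = w + 5/(2*w) (p(w) = 5/(2*w) + w = w + 5/(2*w))
4*p(-4) - (0 - 5) = 4*(-4 + (5/2)/(-4)) - (0 - 5) = 4*(-4 + (5/2)*(-1/4)) - 1*(-5) = 4*(-4 - 5/8) + 5 = 4*(-37/8) + 5 = -37/2 + 5 = -27/2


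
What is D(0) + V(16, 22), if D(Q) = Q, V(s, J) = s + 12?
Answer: 28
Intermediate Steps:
V(s, J) = 12 + s
D(0) + V(16, 22) = 0 + (12 + 16) = 0 + 28 = 28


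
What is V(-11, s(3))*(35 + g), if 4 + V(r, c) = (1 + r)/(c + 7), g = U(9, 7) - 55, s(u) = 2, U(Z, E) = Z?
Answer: 506/9 ≈ 56.222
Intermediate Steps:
g = -46 (g = 9 - 55 = -46)
V(r, c) = -4 + (1 + r)/(7 + c) (V(r, c) = -4 + (1 + r)/(c + 7) = -4 + (1 + r)/(7 + c))
V(-11, s(3))*(35 + g) = ((-27 - 11 - 4*2)/(7 + 2))*(35 - 46) = ((-27 - 11 - 8)/9)*(-11) = ((1/9)*(-46))*(-11) = -46/9*(-11) = 506/9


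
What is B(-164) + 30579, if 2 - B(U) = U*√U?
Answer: 30581 + 328*I*√41 ≈ 30581.0 + 2100.2*I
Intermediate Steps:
B(U) = 2 - U^(3/2) (B(U) = 2 - U*√U = 2 - U^(3/2))
B(-164) + 30579 = (2 - (-164)^(3/2)) + 30579 = (2 - (-328)*I*√41) + 30579 = (2 + 328*I*√41) + 30579 = 30581 + 328*I*√41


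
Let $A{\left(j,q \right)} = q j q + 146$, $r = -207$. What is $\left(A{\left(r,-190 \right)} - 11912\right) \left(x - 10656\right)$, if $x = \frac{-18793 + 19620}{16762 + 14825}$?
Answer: $\frac{839732748211390}{10529} \approx 7.9754 \cdot 10^{10}$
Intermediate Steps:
$x = \frac{827}{31587} \approx 0.026182$
$A{\left(j,q \right)} = 146 + j q^{2}$ ($A{\left(j,q \right)} = j q q + 146 = j q^{2} + 146 = 146 + j q^{2}$)
$\left(A{\left(r,-190 \right)} - 11912\right) \left(x - 10656\right) = \left(\left(146 - 207 \left(-190\right)^{2}\right) - 11912\right) \left(\frac{827}{31587} - 10656\right) = \left(\left(146 - 7472700\right) - 11912\right) \left(- \frac{336590245}{31587}\right) = \left(-7472554 - 11912\right) \left(- \frac{336590245}{31587}\right) = \left(-7484466\right) \left(- \frac{336590245}{31587}\right) = \frac{839732748211390}{10529}$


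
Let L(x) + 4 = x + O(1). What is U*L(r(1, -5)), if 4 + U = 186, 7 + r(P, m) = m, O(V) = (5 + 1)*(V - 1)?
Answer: -2912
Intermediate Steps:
O(V) = -6 + 6*V (O(V) = 6*(-1 + V) = -6 + 6*V)
r(P, m) = -7 + m
U = 182 (U = -4 + 186 = 182)
L(x) = -4 + x (L(x) = -4 + (x + (-6 + 6*1)) = -4 + (x + (-6 + 6)) = -4 + (x + 0) = -4 + x)
U*L(r(1, -5)) = 182*(-4 + (-7 - 5)) = 182*(-4 - 12) = 182*(-16) = -2912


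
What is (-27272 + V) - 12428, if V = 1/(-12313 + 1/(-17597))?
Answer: -8601872938997/216671862 ≈ -39700.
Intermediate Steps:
V = -17597/216671862 (V = 1/(-12313 - 1/17597) = 1/(-216671862/17597) = -17597/216671862 ≈ -8.1215e-5)
(-27272 + V) - 12428 = (-27272 - 17597/216671862) - 12428 = -5909075038061/216671862 - 12428 = -8601872938997/216671862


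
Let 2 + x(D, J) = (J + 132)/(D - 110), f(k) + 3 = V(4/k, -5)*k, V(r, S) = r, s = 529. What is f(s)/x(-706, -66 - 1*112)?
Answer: -408/793 ≈ -0.51450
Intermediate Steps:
f(k) = 1 (f(k) = -3 + (4/k)*k = -3 + 4 = 1)
x(D, J) = -2 + (132 + J)/(-110 + D) (x(D, J) = -2 + (J + 132)/(D - 110) = -2 + (132 + J)/(-110 + D))
f(s)/x(-706, -66 - 1*112) = 1/((352 + (-66 - 1*112) - 2*(-706))/(-110 - 706)) = 1/((352 + (-66 - 112) + 1412)/(-816)) = 1/(-(352 - 178 + 1412)/816) = 1/(-1/816*1586) = 1/(-793/408) = 1*(-408/793) = -408/793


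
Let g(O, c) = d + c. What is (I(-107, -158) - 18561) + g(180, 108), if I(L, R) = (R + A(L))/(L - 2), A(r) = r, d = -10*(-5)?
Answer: -2005662/109 ≈ -18401.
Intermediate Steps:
d = 50
I(L, R) = (L + R)/(-2 + L) (I(L, R) = (R + L)/(L - 2) = (L + R)/(-2 + L))
g(O, c) = 50 + c
(I(-107, -158) - 18561) + g(180, 108) = ((-107 - 158)/(-2 - 107) - 18561) + (50 + 108) = (-265/(-109) - 18561) + 158 = (-1/109*(-265) - 18561) + 158 = (265/109 - 18561) + 158 = -2022884/109 + 158 = -2005662/109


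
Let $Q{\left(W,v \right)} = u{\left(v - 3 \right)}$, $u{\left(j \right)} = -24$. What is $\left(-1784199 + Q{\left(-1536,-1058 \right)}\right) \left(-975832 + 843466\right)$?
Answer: $236170461618$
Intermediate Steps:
$Q{\left(W,v \right)} = -24$
$\left(-1784199 + Q{\left(-1536,-1058 \right)}\right) \left(-975832 + 843466\right) = \left(-1784199 - 24\right) \left(-975832 + 843466\right) = \left(-1784223\right) \left(-132366\right) = 236170461618$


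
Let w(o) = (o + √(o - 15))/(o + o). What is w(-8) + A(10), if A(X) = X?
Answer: 21/2 - I*√23/16 ≈ 10.5 - 0.29974*I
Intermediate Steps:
w(o) = (o + √(-15 + o))/(2*o) (w(o) = (o + √(-15 + o))/((2*o)) = (o + √(-15 + o))*(1/(2*o)) = (o + √(-15 + o))/(2*o))
w(-8) + A(10) = (½)*(-8 + √(-15 - 8))/(-8) + 10 = (½)*(-⅛)*(-8 + √(-23)) + 10 = (½)*(-⅛)*(-8 + I*√23) + 10 = (½ - I*√23/16) + 10 = 21/2 - I*√23/16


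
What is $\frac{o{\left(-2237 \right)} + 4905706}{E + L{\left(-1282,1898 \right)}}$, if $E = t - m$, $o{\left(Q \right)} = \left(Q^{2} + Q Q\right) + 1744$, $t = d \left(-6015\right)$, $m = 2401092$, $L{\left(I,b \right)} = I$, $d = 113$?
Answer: $- \frac{14915788}{3082069} \approx -4.8395$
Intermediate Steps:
$t = -679695$ ($t = 113 \left(-6015\right) = -679695$)
$o{\left(Q \right)} = 1744 + 2 Q^{2}$ ($o{\left(Q \right)} = \left(Q^{2} + Q^{2}\right) + 1744 = 2 Q^{2} + 1744 = 1744 + 2 Q^{2}$)
$E = -3080787$ ($E = -679695 - 2401092 = -3080787$)
$\frac{o{\left(-2237 \right)} + 4905706}{E + L{\left(-1282,1898 \right)}} = \frac{\left(1744 + 2 \left(-2237\right)^{2}\right) + 4905706}{-3080787 - 1282} = \frac{\left(1744 + 2 \cdot 5004169\right) + 4905706}{-3082069} = \left(\left(1744 + 10008338\right) + 4905706\right) \left(- \frac{1}{3082069}\right) = \left(10010082 + 4905706\right) \left(- \frac{1}{3082069}\right) = 14915788 \left(- \frac{1}{3082069}\right) = - \frac{14915788}{3082069}$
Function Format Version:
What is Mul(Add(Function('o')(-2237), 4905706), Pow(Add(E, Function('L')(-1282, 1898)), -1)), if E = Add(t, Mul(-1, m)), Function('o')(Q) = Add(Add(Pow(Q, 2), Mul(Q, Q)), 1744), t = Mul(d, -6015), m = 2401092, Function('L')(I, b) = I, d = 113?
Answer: Rational(-14915788, 3082069) ≈ -4.8395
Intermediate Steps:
t = -679695 (t = Mul(113, -6015) = -679695)
Function('o')(Q) = Add(1744, Mul(2, Pow(Q, 2))) (Function('o')(Q) = Add(Add(Pow(Q, 2), Pow(Q, 2)), 1744) = Add(Mul(2, Pow(Q, 2)), 1744) = Add(1744, Mul(2, Pow(Q, 2))))
E = -3080787 (E = Add(-679695, Mul(-1, 2401092)) = Add(-679695, -2401092) = -3080787)
Mul(Add(Function('o')(-2237), 4905706), Pow(Add(E, Function('L')(-1282, 1898)), -1)) = Mul(Add(Add(1744, Mul(2, Pow(-2237, 2))), 4905706), Pow(Add(-3080787, -1282), -1)) = Mul(Add(Add(1744, Mul(2, 5004169)), 4905706), Pow(-3082069, -1)) = Mul(Add(Add(1744, 10008338), 4905706), Rational(-1, 3082069)) = Mul(Add(10010082, 4905706), Rational(-1, 3082069)) = Mul(14915788, Rational(-1, 3082069)) = Rational(-14915788, 3082069)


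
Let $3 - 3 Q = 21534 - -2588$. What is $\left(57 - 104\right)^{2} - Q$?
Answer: $\frac{30746}{3} \approx 10249.0$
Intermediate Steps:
$Q = - \frac{24119}{3}$ ($Q = 1 - \frac{21534 - -2588}{3} = 1 - \frac{21534 + 2588}{3} = 1 - \frac{24122}{3} = - \frac{24119}{3} \approx -8039.7$)
$\left(57 - 104\right)^{2} - Q = \left(57 - 104\right)^{2} - - \frac{24119}{3} = \left(-47\right)^{2} + \frac{24119}{3} = 2209 + \frac{24119}{3} = \frac{30746}{3}$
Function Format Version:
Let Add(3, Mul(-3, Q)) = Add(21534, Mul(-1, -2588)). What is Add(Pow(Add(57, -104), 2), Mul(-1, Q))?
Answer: Rational(30746, 3) ≈ 10249.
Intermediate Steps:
Q = Rational(-24119, 3) (Q = Add(1, Mul(Rational(-1, 3), Add(21534, Mul(-1, -2588)))) = Add(1, Mul(Rational(-1, 3), Add(21534, 2588))) = Add(1, Mul(Rational(-1, 3), 24122)) = Add(1, Rational(-24122, 3)) = Rational(-24119, 3) ≈ -8039.7)
Add(Pow(Add(57, -104), 2), Mul(-1, Q)) = Add(Pow(Add(57, -104), 2), Mul(-1, Rational(-24119, 3))) = Add(Pow(-47, 2), Rational(24119, 3)) = Add(2209, Rational(24119, 3)) = Rational(30746, 3)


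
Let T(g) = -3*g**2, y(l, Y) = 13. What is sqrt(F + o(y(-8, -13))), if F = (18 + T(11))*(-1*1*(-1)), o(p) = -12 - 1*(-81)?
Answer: 2*I*sqrt(69) ≈ 16.613*I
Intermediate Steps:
o(p) = 69 (o(p) = -12 + 81 = 69)
F = -345 (F = (18 - 3*11**2)*(-1*1*(-1)) = (18 - 3*121)*(-1*(-1)) = (18 - 363)*1 = -345*1 = -345)
sqrt(F + o(y(-8, -13))) = sqrt(-345 + 69) = sqrt(-276) = 2*I*sqrt(69)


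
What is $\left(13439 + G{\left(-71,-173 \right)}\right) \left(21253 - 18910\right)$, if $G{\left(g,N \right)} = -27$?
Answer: $31424316$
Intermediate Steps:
$\left(13439 + G{\left(-71,-173 \right)}\right) \left(21253 - 18910\right) = \left(13439 - 27\right) \left(21253 - 18910\right) = 13412 \cdot 2343 = 31424316$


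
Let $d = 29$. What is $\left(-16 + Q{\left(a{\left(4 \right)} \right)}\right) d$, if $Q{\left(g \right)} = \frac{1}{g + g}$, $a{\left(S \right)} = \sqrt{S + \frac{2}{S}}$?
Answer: $-464 + \frac{29 \sqrt{2}}{6} \approx -457.16$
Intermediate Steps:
$Q{\left(g \right)} = \frac{1}{2 g}$
$\left(-16 + Q{\left(a{\left(4 \right)} \right)}\right) d = \left(-16 + \frac{1}{2 \sqrt{4 + \frac{2}{4}}}\right) 29 = \left(-16 + \frac{1}{2 \sqrt{4 + 2 \cdot \frac{1}{4}}}\right) 29 = \left(-16 + \frac{1}{2 \sqrt{4 + \frac{1}{2}}}\right) 29 = \left(-16 + \frac{1}{2 \sqrt{\frac{9}{2}}}\right) 29 = \left(-16 + \frac{1}{2 \frac{3 \sqrt{2}}{2}}\right) 29 = \left(-16 + \frac{\frac{1}{3} \sqrt{2}}{2}\right) 29 = \left(-16 + \frac{\sqrt{2}}{6}\right) 29 = -464 + \frac{29 \sqrt{2}}{6}$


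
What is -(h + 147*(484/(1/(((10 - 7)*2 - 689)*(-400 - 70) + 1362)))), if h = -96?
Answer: -22936122960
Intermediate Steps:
-(h + 147*(484/(1/(((10 - 7)*2 - 689)*(-400 - 70) + 1362)))) = -(-96 + 147*(484/(1/(((10 - 7)*2 - 689)*(-400 - 70) + 1362)))) = -(-96 + 147*(484/(1/((3*2 - 689)*(-470) + 1362)))) = -(-96 + 147*(484/(1/((6 - 689)*(-470) + 1362)))) = -(-96 + 147*(484/(1/(-683*(-470) + 1362)))) = -(-96 + 147*(484/(1/(321010 + 1362)))) = -(-96 + 147*(484/(1/322372))) = -(-96 + 147*(484*322372)) = -(-96 + 147*156028048) = -(-96 + 22936123056) = -1*22936122960 = -22936122960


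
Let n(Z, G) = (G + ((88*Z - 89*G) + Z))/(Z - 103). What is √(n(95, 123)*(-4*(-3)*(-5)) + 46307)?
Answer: √114158/2 ≈ 168.94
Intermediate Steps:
n(Z, G) = (-88*G + 89*Z)/(-103 + Z) (n(Z, G) = (G + ((-89*G + 88*Z) + Z))/(-103 + Z) = (G + (-89*G + 89*Z))/(-103 + Z) = (-88*G + 89*Z)/(-103 + Z))
√(n(95, 123)*(-4*(-3)*(-5)) + 46307) = √(((-88*123 + 89*95)/(-103 + 95))*(-4*(-3)*(-5)) + 46307) = √(((-10824 + 8455)/(-8))*(12*(-5)) + 46307) = √(-⅛*(-2369)*(-60) + 46307) = √((2369/8)*(-60) + 46307) = √(-35535/2 + 46307) = √(57079/2) = √114158/2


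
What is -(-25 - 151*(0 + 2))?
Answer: 327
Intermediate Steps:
-(-25 - 151*(0 + 2)) = -(-25 - 151*2) = -(-25 - 302) = -1*(-327) = 327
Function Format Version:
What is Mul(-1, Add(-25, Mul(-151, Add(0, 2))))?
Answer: 327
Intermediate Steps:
Mul(-1, Add(-25, Mul(-151, Add(0, 2)))) = Mul(-1, Add(-25, Mul(-151, 2))) = Mul(-1, Add(-25, -302)) = Mul(-1, -327) = 327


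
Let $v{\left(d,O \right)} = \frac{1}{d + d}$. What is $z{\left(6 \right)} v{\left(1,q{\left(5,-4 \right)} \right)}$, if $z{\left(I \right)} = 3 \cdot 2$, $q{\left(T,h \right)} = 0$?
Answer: $3$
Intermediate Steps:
$v{\left(d,O \right)} = \frac{1}{2 d}$
$z{\left(I \right)} = 6$
$z{\left(6 \right)} v{\left(1,q{\left(5,-4 \right)} \right)} = 6 \frac{1}{2 \cdot 1} = 6 \cdot \frac{1}{2} \cdot 1 = 6 \cdot \frac{1}{2} = 3$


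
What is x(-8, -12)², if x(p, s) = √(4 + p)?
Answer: -4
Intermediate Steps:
x(-8, -12)² = (√(4 - 8))² = (√(-4))² = (2*I)² = -4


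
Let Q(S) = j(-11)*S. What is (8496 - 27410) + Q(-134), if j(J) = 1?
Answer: -19048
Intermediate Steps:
Q(S) = S (Q(S) = 1*S = S)
(8496 - 27410) + Q(-134) = (8496 - 27410) - 134 = -18914 - 134 = -19048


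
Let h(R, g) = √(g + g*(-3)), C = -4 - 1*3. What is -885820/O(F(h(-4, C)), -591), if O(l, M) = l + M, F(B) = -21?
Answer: 221455/153 ≈ 1447.4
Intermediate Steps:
C = -7 (C = -4 - 3 = -7)
h(R, g) = √2*√(-g) (h(R, g) = √(g - 3*g) = √(-2*g) = √2*√(-g))
O(l, M) = M + l
-885820/O(F(h(-4, C)), -591) = -885820/(-591 - 21) = -885820/(-612) = -885820*(-1/612) = 221455/153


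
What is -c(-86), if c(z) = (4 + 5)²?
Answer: -81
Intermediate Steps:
c(z) = 81 (c(z) = 9² = 81)
-c(-86) = -1*81 = -81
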